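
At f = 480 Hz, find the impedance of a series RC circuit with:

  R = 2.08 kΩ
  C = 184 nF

Step 1 — Angular frequency: ω = 2π·f = 2π·480 = 3016 rad/s.
Step 2 — Component impedances:
  R: Z = R = 2080 Ω
  C: Z = 1/(jωC) = -j/(ω·C) = 0 - j1802 Ω
Step 3 — Series combination: Z_total = R + C = 2080 - j1802 Ω = 2752∠-40.9° Ω.

Z = 2080 - j1802 Ω = 2752∠-40.9° Ω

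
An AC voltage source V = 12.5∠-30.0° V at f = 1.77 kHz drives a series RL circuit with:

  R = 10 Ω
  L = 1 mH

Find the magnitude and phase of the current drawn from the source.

Step 1 — Angular frequency: ω = 2π·f = 2π·1770 = 1.112e+04 rad/s.
Step 2 — Component impedances:
  R: Z = R = 10 Ω
  L: Z = jωL = j·1.112e+04·0.001 = 0 + j11.12 Ω
Step 3 — Series combination: Z_total = R + L = 10 + j11.12 Ω = 14.96∠48.0° Ω.
Step 4 — Source phasor: V = 12.5∠-30.0° V = 10.83 - j6.25 V.
Step 5 — Ohm's law: I = V / Z_total = (10.83 - j6.25) / (10 + j11.12) = 0.1732 - j0.8176 A.
Step 6 — Convert to polar: |I| = 0.8358 A, ∠I = -78.0°.

I = 0.8358∠-78.0° A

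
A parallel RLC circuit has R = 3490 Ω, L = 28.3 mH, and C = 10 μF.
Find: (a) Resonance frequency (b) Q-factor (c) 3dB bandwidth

Step 1 — Resonance: ω₀ = 1/√(LC) = 1/√(0.0283·1e-05) = 1880 rad/s.
Step 2 — f₀ = ω₀/(2π) = 299.2 Hz.
Step 3 — Parallel Q: Q = R/(ω₀L) = 3490/(1880·0.0283) = 65.6.
Step 4 — Bandwidth: Δω = ω₀/Q = 28.65 rad/s; BW = Δω/(2π) = 4.56 Hz.

(a) f₀ = 299.2 Hz  (b) Q = 65.6  (c) BW = 4.56 Hz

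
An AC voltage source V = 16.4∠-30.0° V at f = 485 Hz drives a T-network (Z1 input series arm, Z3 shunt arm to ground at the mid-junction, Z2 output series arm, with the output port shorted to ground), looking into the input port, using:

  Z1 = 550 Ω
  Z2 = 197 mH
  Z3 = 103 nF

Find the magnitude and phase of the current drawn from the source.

Step 1 — Angular frequency: ω = 2π·f = 2π·485 = 3047 rad/s.
Step 2 — Component impedances:
  Z1: Z = R = 550 Ω
  Z2: Z = jωL = j·3047·0.197 = 0 + j600.3 Ω
  Z3: Z = 1/(jωC) = -j/(ω·C) = 0 - j3186 Ω
Step 3 — With the output port shorted to ground, the output series arm Z2 runs from the junction to ground; the shunt arm Z3 also runs from the junction to ground. They appear in parallel: Z3 || Z2 = 0 + j739.7 Ω.
Step 4 — Series with input arm Z1: Z_in = Z1 + (Z3 || Z2) = 550 + j739.7 Ω = 921.8∠53.4° Ω.
Step 5 — Source phasor: V = 16.4∠-30.0° V = 14.2 - j8.2 V.
Step 6 — Ohm's law: I = V / Z_total = (14.2 - j8.2) / (550 + j739.7) = 0.002055 - j0.01767 A.
Step 7 — Convert to polar: |I| = 0.01779 A, ∠I = -83.4°.

I = 0.01779∠-83.4° A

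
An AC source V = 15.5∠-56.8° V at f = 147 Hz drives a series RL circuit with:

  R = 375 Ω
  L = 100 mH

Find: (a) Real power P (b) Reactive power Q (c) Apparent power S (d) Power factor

Step 1 — Angular frequency: ω = 2π·f = 2π·147 = 923.6 rad/s.
Step 2 — Component impedances:
  R: Z = R = 375 Ω
  L: Z = jωL = j·923.6·0.1 = 0 + j92.36 Ω
Step 3 — Series combination: Z_total = R + L = 375 + j92.36 Ω = 386.2∠13.8° Ω.
Step 4 — Source phasor: V = 15.5∠-56.8° V = 8.487 - j12.97 V.
Step 5 — Current: I = V / Z = 0.01331 - j0.03786 A = 0.04013∠-70.6° A.
Step 6 — Complex power: S = V·I* = 0.604 + j0.1488 VA.
Step 7 — Real power: P = Re(S) = 0.604 W.
Step 8 — Reactive power: Q = Im(S) = 0.1488 VAR.
Step 9 — Apparent power: |S| = 0.6221 VA.
Step 10 — Power factor: PF = P/|S| = 0.971 (lagging).

(a) P = 0.604 W  (b) Q = 0.1488 VAR  (c) S = 0.6221 VA  (d) PF = 0.971 (lagging)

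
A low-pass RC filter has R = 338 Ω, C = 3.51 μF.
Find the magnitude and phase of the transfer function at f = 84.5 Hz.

Step 1 — Angular frequency: ω = 2π·84.5 = 530.9 rad/s.
Step 2 — Transfer function: H(jω) = 1/(1 + jωRC).
Step 3 — Denominator: 1 + jωRC = 1 + j·530.9·338·3.51e-06 = 1 + j0.6299.
Step 4 — H = 0.7159 - j0.451.
Step 5 — Magnitude: |H| = 0.8461 (-1.5 dB); phase: φ = -32.2°.

|H| = 0.8461 (-1.5 dB), φ = -32.2°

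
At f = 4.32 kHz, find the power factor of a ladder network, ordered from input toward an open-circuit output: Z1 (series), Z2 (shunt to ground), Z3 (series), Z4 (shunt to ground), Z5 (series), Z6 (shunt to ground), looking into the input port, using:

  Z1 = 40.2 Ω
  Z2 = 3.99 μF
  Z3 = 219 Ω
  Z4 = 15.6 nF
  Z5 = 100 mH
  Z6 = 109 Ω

Step 1 — Angular frequency: ω = 2π·f = 2π·4320 = 2.714e+04 rad/s.
Step 2 — Component impedances:
  Z1: Z = R = 40.2 Ω
  Z2: Z = 1/(jωC) = -j/(ω·C) = 0 - j9.233 Ω
  Z3: Z = R = 219 Ω
  Z4: Z = 1/(jωC) = -j/(ω·C) = 0 - j2362 Ω
  Z5: Z = jωL = j·2.714e+04·0.1 = 0 + j2714 Ω
  Z6: Z = R = 109 Ω
Step 3 — Ladder network (open output): work backward from the far end, alternating series and parallel combinations. Z_in = 40.2 - j9.229 Ω = 41.25∠-12.9° Ω.
Step 4 — Power factor: PF = cos(φ) = Re(Z)/|Z| = 40.201/41.247 = 0.9746.
Step 5 — Type: Im(Z) = -9.229 ⇒ leading (phase φ = -12.9°).

PF = 0.9746 (leading, φ = -12.9°)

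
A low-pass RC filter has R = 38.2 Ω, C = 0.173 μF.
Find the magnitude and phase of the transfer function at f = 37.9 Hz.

Step 1 — Angular frequency: ω = 2π·37.9 = 238.1 rad/s.
Step 2 — Transfer function: H(jω) = 1/(1 + jωRC).
Step 3 — Denominator: 1 + jωRC = 1 + j·238.1·38.2·1.73e-07 = 1 + j0.001574.
Step 4 — H = 1 - j0.001574.
Step 5 — Magnitude: |H| = 1 (-0.0 dB); phase: φ = -0.1°.

|H| = 1 (-0.0 dB), φ = -0.1°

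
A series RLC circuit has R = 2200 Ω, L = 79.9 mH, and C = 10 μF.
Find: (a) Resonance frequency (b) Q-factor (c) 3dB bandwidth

Step 1 — Resonance: ω₀ = 1/√(LC) = 1/√(0.0799·1e-05) = 1119 rad/s.
Step 2 — f₀ = ω₀/(2π) = 178.1 Hz.
Step 3 — Series Q: Q = ω₀L/R = 1119·0.0799/2200 = 0.04063.
Step 4 — Bandwidth: Δω = ω₀/Q = 2.753e+04 rad/s; BW = Δω/(2π) = 4382 Hz.

(a) f₀ = 178.1 Hz  (b) Q = 0.04063  (c) BW = 4382 Hz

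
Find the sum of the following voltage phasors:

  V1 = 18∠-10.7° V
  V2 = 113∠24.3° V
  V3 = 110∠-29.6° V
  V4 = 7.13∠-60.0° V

Step 1 — Convert each phasor to rectangular form:
  V1 = 18·(cos(-10.7°) + j·sin(-10.7°)) = 17.69 - j3.342 V
  V2 = 113·(cos(24.3°) + j·sin(24.3°)) = 103 + j46.5 V
  V3 = 110·(cos(-29.6°) + j·sin(-29.6°)) = 95.64 - j54.33 V
  V4 = 7.13·(cos(-60.0°) + j·sin(-60.0°)) = 3.565 - j6.175 V
Step 2 — Sum components: V_total = 219.9 - j17.35 V.
Step 3 — Convert to polar: |V_total| = 220.6 V, ∠V_total = -4.5°.

V_total = 220.6∠-4.5° V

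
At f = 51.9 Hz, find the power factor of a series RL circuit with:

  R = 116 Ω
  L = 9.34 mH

Step 1 — Angular frequency: ω = 2π·f = 2π·51.9 = 326.1 rad/s.
Step 2 — Component impedances:
  R: Z = R = 116 Ω
  L: Z = jωL = j·326.1·0.00934 = 0 + j3.046 Ω
Step 3 — Series combination: Z_total = R + L = 116 + j3.046 Ω = 116∠1.5° Ω.
Step 4 — Power factor: PF = cos(φ) = Re(Z)/|Z| = 116/116.04 = 0.9997.
Step 5 — Type: Im(Z) = 3.046 ⇒ lagging (phase φ = 1.5°).

PF = 0.9997 (lagging, φ = 1.5°)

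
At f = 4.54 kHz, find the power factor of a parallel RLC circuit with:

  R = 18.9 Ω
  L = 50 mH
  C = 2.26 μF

Step 1 — Angular frequency: ω = 2π·f = 2π·4540 = 2.853e+04 rad/s.
Step 2 — Component impedances:
  R: Z = R = 18.9 Ω
  L: Z = jωL = j·2.853e+04·0.05 = 0 + j1426 Ω
  C: Z = 1/(jωC) = -j/(ω·C) = 0 - j15.51 Ω
Step 3 — Parallel combination: 1/Z_total = 1/R + 1/L + 1/C; Z_total = 7.706 - j9.288 Ω = 12.07∠-50.3° Ω.
Step 4 — Power factor: PF = cos(φ) = Re(Z)/|Z| = 7.70645/12.0686 = 0.6386.
Step 5 — Type: Im(Z) = -9.288 ⇒ leading (phase φ = -50.3°).

PF = 0.6386 (leading, φ = -50.3°)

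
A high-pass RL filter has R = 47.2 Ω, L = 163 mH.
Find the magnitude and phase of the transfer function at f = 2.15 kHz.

Step 1 — Angular frequency: ω = 2π·2150 = 1.351e+04 rad/s.
Step 2 — Transfer function: H(jω) = jωL/(R + jωL).
Step 3 — Numerator jωL = j·2202; denominator R + jωL = 47.2 + j2202.
Step 4 — H = 0.9995 + j0.02143.
Step 5 — Magnitude: |H| = 0.9998 (-0.0 dB); phase: φ = 1.2°.

|H| = 0.9998 (-0.0 dB), φ = 1.2°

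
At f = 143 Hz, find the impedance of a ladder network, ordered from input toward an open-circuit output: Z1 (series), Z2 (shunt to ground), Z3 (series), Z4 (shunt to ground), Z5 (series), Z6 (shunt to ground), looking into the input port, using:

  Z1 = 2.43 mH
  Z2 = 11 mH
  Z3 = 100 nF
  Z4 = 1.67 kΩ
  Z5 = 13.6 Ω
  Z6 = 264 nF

Step 1 — Angular frequency: ω = 2π·f = 2π·143 = 898.5 rad/s.
Step 2 — Component impedances:
  Z1: Z = jωL = j·898.5·0.00243 = 0 + j2.183 Ω
  Z2: Z = jωL = j·898.5·0.011 = 0 + j9.883 Ω
  Z3: Z = 1/(jωC) = -j/(ω·C) = 0 - j1.113e+04 Ω
  Z4: Z = R = 1670 Ω
  Z5: Z = R = 13.6 Ω
  Z6: Z = 1/(jωC) = -j/(ω·C) = 0 - j4216 Ω
Step 3 — Ladder network (open output): work backward from the far end, alternating series and parallel combinations. Z_in = 0.001015 + j12.08 Ω = 12.08∠90.0° Ω.

Z = 0.001015 + j12.08 Ω = 12.08∠90.0° Ω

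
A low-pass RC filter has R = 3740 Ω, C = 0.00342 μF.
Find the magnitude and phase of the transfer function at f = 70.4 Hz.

Step 1 — Angular frequency: ω = 2π·70.4 = 442.3 rad/s.
Step 2 — Transfer function: H(jω) = 1/(1 + jωRC).
Step 3 — Denominator: 1 + jωRC = 1 + j·442.3·3740·3.42e-09 = 1 + j0.005658.
Step 4 — H = 1 - j0.005658.
Step 5 — Magnitude: |H| = 1 (-0.0 dB); phase: φ = -0.3°.

|H| = 1 (-0.0 dB), φ = -0.3°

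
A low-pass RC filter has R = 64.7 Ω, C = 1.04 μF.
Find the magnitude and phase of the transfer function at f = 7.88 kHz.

Step 1 — Angular frequency: ω = 2π·7880 = 4.951e+04 rad/s.
Step 2 — Transfer function: H(jω) = 1/(1 + jωRC).
Step 3 — Denominator: 1 + jωRC = 1 + j·4.951e+04·64.7·1.04e-06 = 1 + j3.332.
Step 4 — H = 0.08265 - j0.2754.
Step 5 — Magnitude: |H| = 0.2875 (-10.8 dB); phase: φ = -73.3°.

|H| = 0.2875 (-10.8 dB), φ = -73.3°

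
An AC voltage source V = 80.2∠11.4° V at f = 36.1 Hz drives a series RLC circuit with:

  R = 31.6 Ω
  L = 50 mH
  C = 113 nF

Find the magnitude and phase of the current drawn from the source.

Step 1 — Angular frequency: ω = 2π·f = 2π·36.1 = 226.8 rad/s.
Step 2 — Component impedances:
  R: Z = R = 31.6 Ω
  L: Z = jωL = j·226.8·0.05 = 0 + j11.34 Ω
  C: Z = 1/(jωC) = -j/(ω·C) = 0 - j3.902e+04 Ω
Step 3 — Series combination: Z_total = R + L + C = 31.6 - j3.9e+04 Ω = 3.9e+04∠-90.0° Ω.
Step 4 — Source phasor: V = 80.2∠11.4° V = 78.62 + j15.85 V.
Step 5 — Ohm's law: I = V / Z_total = (78.62 + j15.85) / (31.6 - j3.9e+04) = -0.0004048 + j0.002016 A.
Step 6 — Convert to polar: |I| = 0.002056 A, ∠I = 101.4°.

I = 0.002056∠101.4° A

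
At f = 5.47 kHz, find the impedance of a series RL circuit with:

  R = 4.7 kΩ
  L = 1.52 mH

Step 1 — Angular frequency: ω = 2π·f = 2π·5470 = 3.437e+04 rad/s.
Step 2 — Component impedances:
  R: Z = R = 4700 Ω
  L: Z = jωL = j·3.437e+04·0.00152 = 0 + j52.24 Ω
Step 3 — Series combination: Z_total = R + L = 4700 + j52.24 Ω = 4700∠0.6° Ω.

Z = 4700 + j52.24 Ω = 4700∠0.6° Ω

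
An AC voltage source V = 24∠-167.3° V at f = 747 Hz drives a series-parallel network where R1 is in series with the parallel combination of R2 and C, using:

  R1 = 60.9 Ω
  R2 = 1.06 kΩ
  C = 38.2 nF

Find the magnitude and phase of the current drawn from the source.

Step 1 — Angular frequency: ω = 2π·f = 2π·747 = 4694 rad/s.
Step 2 — Component impedances:
  R1: Z = R = 60.9 Ω
  R2: Z = R = 1060 Ω
  C: Z = 1/(jωC) = -j/(ω·C) = 0 - j5577 Ω
Step 3 — Parallel branch: R2 || C = 1/(1/R2 + 1/C) = 1023 - j194.4 Ω.
Step 4 — Series with R1: Z_total = R1 + (R2 || C) = 1084 - j194.4 Ω = 1101∠-10.2° Ω.
Step 5 — Source phasor: V = 24∠-167.3° V = -23.41 - j5.276 V.
Step 6 — Ohm's law: I = V / Z_total = (-23.41 - j5.276) / (1084 - j194.4) = -0.02008 - j0.00847 A.
Step 7 — Convert to polar: |I| = 0.02179 A, ∠I = -157.1°.

I = 0.02179∠-157.1° A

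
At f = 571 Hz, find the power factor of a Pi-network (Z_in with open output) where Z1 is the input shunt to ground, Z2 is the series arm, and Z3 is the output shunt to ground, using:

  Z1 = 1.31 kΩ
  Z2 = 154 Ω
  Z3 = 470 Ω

Step 1 — Angular frequency: ω = 2π·f = 2π·571 = 3588 rad/s.
Step 2 — Component impedances:
  Z1: Z = R = 1310 Ω
  Z2: Z = R = 154 Ω
  Z3: Z = R = 470 Ω
Step 3 — With open output, the series arm Z2 and the output shunt Z3 appear in series to ground: Z2 + Z3 = 624 Ω.
Step 4 — Parallel with input shunt Z1: Z_in = Z1 || (Z2 + Z3) = 422.7 Ω = 422.7∠0.0° Ω.
Step 5 — Power factor: PF = cos(φ) = Re(Z)/|Z| = 422.7/422.7 = 1.
Step 6 — Type: Im(Z) = 0 ⇒ unity (phase φ = 0.0°).

PF = 1 (unity, φ = 0.0°)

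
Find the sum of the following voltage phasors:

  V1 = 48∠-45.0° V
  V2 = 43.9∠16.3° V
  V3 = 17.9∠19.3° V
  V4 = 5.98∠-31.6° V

Step 1 — Convert each phasor to rectangular form:
  V1 = 48·(cos(-45.0°) + j·sin(-45.0°)) = 33.94 - j33.94 V
  V2 = 43.9·(cos(16.3°) + j·sin(16.3°)) = 42.14 + j12.32 V
  V3 = 17.9·(cos(19.3°) + j·sin(19.3°)) = 16.89 + j5.916 V
  V4 = 5.98·(cos(-31.6°) + j·sin(-31.6°)) = 5.093 - j3.133 V
Step 2 — Sum components: V_total = 98.06 - j18.84 V.
Step 3 — Convert to polar: |V_total| = 99.86 V, ∠V_total = -10.9°.

V_total = 99.86∠-10.9° V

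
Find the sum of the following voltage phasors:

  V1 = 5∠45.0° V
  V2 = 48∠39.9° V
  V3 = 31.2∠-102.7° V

Step 1 — Convert each phasor to rectangular form:
  V1 = 5·(cos(45.0°) + j·sin(45.0°)) = 3.536 + j3.536 V
  V2 = 48·(cos(39.9°) + j·sin(39.9°)) = 36.82 + j30.79 V
  V3 = 31.2·(cos(-102.7°) + j·sin(-102.7°)) = -6.859 - j30.44 V
Step 2 — Sum components: V_total = 33.5 + j3.888 V.
Step 3 — Convert to polar: |V_total| = 33.73 V, ∠V_total = 6.6°.

V_total = 33.73∠6.6° V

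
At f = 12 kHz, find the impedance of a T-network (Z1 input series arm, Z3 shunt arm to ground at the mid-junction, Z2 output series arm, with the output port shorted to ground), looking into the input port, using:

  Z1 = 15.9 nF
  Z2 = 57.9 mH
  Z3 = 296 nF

Step 1 — Angular frequency: ω = 2π·f = 2π·1.2e+04 = 7.54e+04 rad/s.
Step 2 — Component impedances:
  Z1: Z = 1/(jωC) = -j/(ω·C) = 0 - j834.1 Ω
  Z2: Z = jωL = j·7.54e+04·0.0579 = 0 + j4366 Ω
  Z3: Z = 1/(jωC) = -j/(ω·C) = 0 - j44.81 Ω
Step 3 — With the output port shorted to ground, the output series arm Z2 runs from the junction to ground; the shunt arm Z3 also runs from the junction to ground. They appear in parallel: Z3 || Z2 = 0 - j45.27 Ω.
Step 4 — Series with input arm Z1: Z_in = Z1 + (Z3 || Z2) = 0 - j879.4 Ω = 879.4∠-90.0° Ω.

Z = 0 - j879.4 Ω = 879.4∠-90.0° Ω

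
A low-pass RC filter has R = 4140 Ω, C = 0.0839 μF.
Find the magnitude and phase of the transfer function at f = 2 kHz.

Step 1 — Angular frequency: ω = 2π·2000 = 1.257e+04 rad/s.
Step 2 — Transfer function: H(jω) = 1/(1 + jωRC).
Step 3 — Denominator: 1 + jωRC = 1 + j·1.257e+04·4140·8.39e-08 = 1 + j4.365.
Step 4 — H = 0.04987 - j0.2177.
Step 5 — Magnitude: |H| = 0.2233 (-13.0 dB); phase: φ = -77.1°.

|H| = 0.2233 (-13.0 dB), φ = -77.1°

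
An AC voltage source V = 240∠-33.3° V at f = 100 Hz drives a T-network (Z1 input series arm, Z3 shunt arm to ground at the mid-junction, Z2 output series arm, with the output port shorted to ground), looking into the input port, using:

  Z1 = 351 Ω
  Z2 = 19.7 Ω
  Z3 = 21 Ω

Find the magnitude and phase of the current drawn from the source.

Step 1 — Angular frequency: ω = 2π·f = 2π·100 = 628.3 rad/s.
Step 2 — Component impedances:
  Z1: Z = R = 351 Ω
  Z2: Z = R = 19.7 Ω
  Z3: Z = R = 21 Ω
Step 3 — With the output port shorted to ground, the output series arm Z2 runs from the junction to ground; the shunt arm Z3 also runs from the junction to ground. They appear in parallel: Z3 || Z2 = 10.16 Ω.
Step 4 — Series with input arm Z1: Z_in = Z1 + (Z3 || Z2) = 361.2 Ω = 361.2∠0.0° Ω.
Step 5 — Source phasor: V = 240∠-33.3° V = 200.6 - j131.8 V.
Step 6 — Ohm's law: I = V / Z_total = (200.6 - j131.8) / (361.2) = 0.5554 - j0.3648 A.
Step 7 — Convert to polar: |I| = 0.6645 A, ∠I = -33.3°.

I = 0.6645∠-33.3° A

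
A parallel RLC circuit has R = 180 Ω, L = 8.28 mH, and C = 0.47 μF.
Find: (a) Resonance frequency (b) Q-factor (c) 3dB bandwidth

Step 1 — Resonance: ω₀ = 1/√(LC) = 1/√(0.00828·4.7e-07) = 1.603e+04 rad/s.
Step 2 — f₀ = ω₀/(2π) = 2551 Hz.
Step 3 — Parallel Q: Q = R/(ω₀L) = 180/(1.603e+04·0.00828) = 1.356.
Step 4 — Bandwidth: Δω = ω₀/Q = 1.182e+04 rad/s; BW = Δω/(2π) = 1881 Hz.

(a) f₀ = 2551 Hz  (b) Q = 1.356  (c) BW = 1881 Hz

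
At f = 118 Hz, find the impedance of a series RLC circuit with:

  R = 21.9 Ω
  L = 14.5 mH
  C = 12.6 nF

Step 1 — Angular frequency: ω = 2π·f = 2π·118 = 741.4 rad/s.
Step 2 — Component impedances:
  R: Z = R = 21.9 Ω
  L: Z = jωL = j·741.4·0.0145 = 0 + j10.75 Ω
  C: Z = 1/(jωC) = -j/(ω·C) = 0 - j1.07e+05 Ω
Step 3 — Series combination: Z_total = R + L + C = 21.9 - j1.07e+05 Ω = 1.07e+05∠-90.0° Ω.

Z = 21.9 - j1.07e+05 Ω = 1.07e+05∠-90.0° Ω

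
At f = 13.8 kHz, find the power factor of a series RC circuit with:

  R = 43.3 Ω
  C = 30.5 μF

Step 1 — Angular frequency: ω = 2π·f = 2π·1.38e+04 = 8.671e+04 rad/s.
Step 2 — Component impedances:
  R: Z = R = 43.3 Ω
  C: Z = 1/(jωC) = -j/(ω·C) = 0 - j0.3781 Ω
Step 3 — Series combination: Z_total = R + C = 43.3 - j0.3781 Ω = 43.3∠-0.5° Ω.
Step 4 — Power factor: PF = cos(φ) = Re(Z)/|Z| = 43.3/43.3 = 1.
Step 5 — Type: Im(Z) = -0.3781 ⇒ leading (phase φ = -0.5°).

PF = 1 (leading, φ = -0.5°)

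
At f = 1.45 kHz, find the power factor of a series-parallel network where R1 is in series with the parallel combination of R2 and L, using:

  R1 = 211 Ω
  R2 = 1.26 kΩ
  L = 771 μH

Step 1 — Angular frequency: ω = 2π·f = 2π·1450 = 9111 rad/s.
Step 2 — Component impedances:
  R1: Z = R = 211 Ω
  R2: Z = R = 1260 Ω
  L: Z = jωL = j·9111·0.000771 = 0 + j7.024 Ω
Step 3 — Parallel branch: R2 || L = 1/(1/R2 + 1/L) = 0.03916 + j7.024 Ω.
Step 4 — Series with R1: Z_total = R1 + (R2 || L) = 211 + j7.024 Ω = 211.2∠1.9° Ω.
Step 5 — Power factor: PF = cos(φ) = Re(Z)/|Z| = 211.04/211.16 = 0.9994.
Step 6 — Type: Im(Z) = 7.024 ⇒ lagging (phase φ = 1.9°).

PF = 0.9994 (lagging, φ = 1.9°)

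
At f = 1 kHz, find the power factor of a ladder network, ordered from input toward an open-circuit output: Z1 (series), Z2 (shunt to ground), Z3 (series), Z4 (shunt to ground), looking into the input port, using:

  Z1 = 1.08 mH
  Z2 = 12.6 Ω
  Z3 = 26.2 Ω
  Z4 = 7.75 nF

Step 1 — Angular frequency: ω = 2π·f = 2π·1000 = 6283 rad/s.
Step 2 — Component impedances:
  Z1: Z = jωL = j·6283·0.00108 = 0 + j6.786 Ω
  Z2: Z = R = 12.6 Ω
  Z3: Z = R = 26.2 Ω
  Z4: Z = 1/(jωC) = -j/(ω·C) = 0 - j2.054e+04 Ω
Step 3 — Ladder network (open output): work backward from the far end, alternating series and parallel combinations. Z_in = 12.6 + j6.778 Ω = 14.31∠28.3° Ω.
Step 4 — Power factor: PF = cos(φ) = Re(Z)/|Z| = 12.6/14.307 = 0.8807.
Step 5 — Type: Im(Z) = 6.778 ⇒ lagging (phase φ = 28.3°).

PF = 0.8807 (lagging, φ = 28.3°)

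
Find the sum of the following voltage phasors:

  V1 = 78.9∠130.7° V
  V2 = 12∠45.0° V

Step 1 — Convert each phasor to rectangular form:
  V1 = 78.9·(cos(130.7°) + j·sin(130.7°)) = -51.45 + j59.82 V
  V2 = 12·(cos(45.0°) + j·sin(45.0°)) = 8.485 + j8.485 V
Step 2 — Sum components: V_total = -42.97 + j68.3 V.
Step 3 — Convert to polar: |V_total| = 80.69 V, ∠V_total = 122.2°.

V_total = 80.69∠122.2° V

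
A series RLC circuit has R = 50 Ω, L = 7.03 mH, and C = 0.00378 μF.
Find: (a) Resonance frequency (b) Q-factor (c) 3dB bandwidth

Step 1 — Resonance: ω₀ = 1/√(LC) = 1/√(0.00703·3.78e-09) = 1.94e+05 rad/s.
Step 2 — f₀ = ω₀/(2π) = 3.087e+04 Hz.
Step 3 — Series Q: Q = ω₀L/R = 1.94e+05·0.00703/50 = 27.27.
Step 4 — Bandwidth: Δω = ω₀/Q = 7112 rad/s; BW = Δω/(2π) = 1132 Hz.

(a) f₀ = 3.087e+04 Hz  (b) Q = 27.27  (c) BW = 1132 Hz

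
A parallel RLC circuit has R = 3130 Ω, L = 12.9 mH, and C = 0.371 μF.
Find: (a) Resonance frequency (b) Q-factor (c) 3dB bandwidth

Step 1 — Resonance: ω₀ = 1/√(LC) = 1/√(0.0129·3.71e-07) = 1.446e+04 rad/s.
Step 2 — f₀ = ω₀/(2π) = 2301 Hz.
Step 3 — Parallel Q: Q = R/(ω₀L) = 3130/(1.446e+04·0.0129) = 16.79.
Step 4 — Bandwidth: Δω = ω₀/Q = 861.2 rad/s; BW = Δω/(2π) = 137.1 Hz.

(a) f₀ = 2301 Hz  (b) Q = 16.79  (c) BW = 137.1 Hz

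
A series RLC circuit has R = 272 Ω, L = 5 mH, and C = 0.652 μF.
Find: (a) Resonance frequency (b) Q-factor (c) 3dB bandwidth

Step 1 — Resonance condition Im(Z)=0 gives ω₀ = 1/√(LC).
Step 2 — ω₀ = 1/√(0.005·6.52e-07) = 1.751e+04 rad/s.
Step 3 — f₀ = ω₀/(2π) = 2787 Hz.
Step 4 — Series Q: Q = ω₀L/R = 1.751e+04·0.005/272 = 0.322.
Step 5 — 3dB bandwidth: Δω = ω₀/Q = 5.44e+04 rad/s; BW = Δω/(2π) = 8658 Hz.

(a) f₀ = 2787 Hz  (b) Q = 0.322  (c) BW = 8658 Hz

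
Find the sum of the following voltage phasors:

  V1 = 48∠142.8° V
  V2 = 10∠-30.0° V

Step 1 — Convert each phasor to rectangular form:
  V1 = 48·(cos(142.8°) + j·sin(142.8°)) = -38.23 + j29.02 V
  V2 = 10·(cos(-30.0°) + j·sin(-30.0°)) = 8.66 - j5 V
Step 2 — Sum components: V_total = -29.57 + j24.02 V.
Step 3 — Convert to polar: |V_total| = 38.1 V, ∠V_total = 140.9°.

V_total = 38.1∠140.9° V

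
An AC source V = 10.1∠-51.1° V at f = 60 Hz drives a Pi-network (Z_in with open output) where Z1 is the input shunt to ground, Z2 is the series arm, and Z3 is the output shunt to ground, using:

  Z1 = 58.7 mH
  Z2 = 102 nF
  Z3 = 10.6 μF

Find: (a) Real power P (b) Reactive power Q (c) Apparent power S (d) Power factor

Step 1 — Angular frequency: ω = 2π·f = 2π·60 = 377 rad/s.
Step 2 — Component impedances:
  Z1: Z = jωL = j·377·0.0587 = 0 + j22.13 Ω
  Z2: Z = 1/(jωC) = -j/(ω·C) = 0 - j2.601e+04 Ω
  Z3: Z = 1/(jωC) = -j/(ω·C) = 0 - j250.2 Ω
Step 3 — With open output, the series arm Z2 and the output shunt Z3 appear in series to ground: Z2 + Z3 = 0 - j2.626e+04 Ω.
Step 4 — Parallel with input shunt Z1: Z_in = Z1 || (Z2 + Z3) = 0 + j22.15 Ω = 22.15∠90.0° Ω.
Step 5 — Source phasor: V = 10.1∠-51.1° V = 6.342 - j7.86 V.
Step 6 — Current: I = V / Z = -0.3549 - j0.2864 A = 0.456∠-141.1° A.
Step 7 — Complex power: S = V·I* = 0 + j4.606 VA.
Step 8 — Real power: P = Re(S) = 0 W.
Step 9 — Reactive power: Q = Im(S) = 4.606 VAR.
Step 10 — Apparent power: |S| = 4.606 VA.
Step 11 — Power factor: PF = P/|S| = 0 (lagging).

(a) P = 0 W  (b) Q = 4.606 VAR  (c) S = 4.606 VA  (d) PF = 0 (lagging)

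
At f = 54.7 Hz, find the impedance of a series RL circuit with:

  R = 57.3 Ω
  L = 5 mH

Step 1 — Angular frequency: ω = 2π·f = 2π·54.7 = 343.7 rad/s.
Step 2 — Component impedances:
  R: Z = R = 57.3 Ω
  L: Z = jωL = j·343.7·0.005 = 0 + j1.718 Ω
Step 3 — Series combination: Z_total = R + L = 57.3 + j1.718 Ω = 57.33∠1.7° Ω.

Z = 57.3 + j1.718 Ω = 57.33∠1.7° Ω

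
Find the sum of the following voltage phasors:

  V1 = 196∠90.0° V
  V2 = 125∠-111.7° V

Step 1 — Convert each phasor to rectangular form:
  V1 = 196·(cos(90.0°) + j·sin(90.0°)) = 0 + j196 V
  V2 = 125·(cos(-111.7°) + j·sin(-111.7°)) = -46.22 - j116.1 V
Step 2 — Sum components: V_total = -46.22 + j79.86 V.
Step 3 — Convert to polar: |V_total| = 92.27 V, ∠V_total = 120.1°.

V_total = 92.27∠120.1° V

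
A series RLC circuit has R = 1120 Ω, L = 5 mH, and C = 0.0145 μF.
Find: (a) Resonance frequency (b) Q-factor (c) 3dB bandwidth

Step 1 — Resonance: ω₀ = 1/√(LC) = 1/√(0.005·1.45e-08) = 1.174e+05 rad/s.
Step 2 — f₀ = ω₀/(2π) = 1.869e+04 Hz.
Step 3 — Series Q: Q = ω₀L/R = 1.174e+05·0.005/1120 = 0.5243.
Step 4 — Bandwidth: Δω = ω₀/Q = 2.24e+05 rad/s; BW = Δω/(2π) = 3.565e+04 Hz.

(a) f₀ = 1.869e+04 Hz  (b) Q = 0.5243  (c) BW = 3.565e+04 Hz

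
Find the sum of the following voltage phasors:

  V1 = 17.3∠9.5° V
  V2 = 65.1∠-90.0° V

Step 1 — Convert each phasor to rectangular form:
  V1 = 17.3·(cos(9.5°) + j·sin(9.5°)) = 17.06 + j2.855 V
  V2 = 65.1·(cos(-90.0°) + j·sin(-90.0°)) = 0 - j65.1 V
Step 2 — Sum components: V_total = 17.06 - j62.24 V.
Step 3 — Convert to polar: |V_total| = 64.54 V, ∠V_total = -74.7°.

V_total = 64.54∠-74.7° V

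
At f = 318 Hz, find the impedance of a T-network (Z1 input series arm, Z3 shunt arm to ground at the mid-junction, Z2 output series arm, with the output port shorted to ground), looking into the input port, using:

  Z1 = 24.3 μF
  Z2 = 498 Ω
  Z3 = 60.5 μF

Step 1 — Angular frequency: ω = 2π·f = 2π·318 = 1998 rad/s.
Step 2 — Component impedances:
  Z1: Z = 1/(jωC) = -j/(ω·C) = 0 - j20.6 Ω
  Z2: Z = R = 498 Ω
  Z3: Z = 1/(jωC) = -j/(ω·C) = 0 - j8.273 Ω
Step 3 — With the output port shorted to ground, the output series arm Z2 runs from the junction to ground; the shunt arm Z3 also runs from the junction to ground. They appear in parallel: Z3 || Z2 = 0.1374 - j8.27 Ω.
Step 4 — Series with input arm Z1: Z_in = Z1 + (Z3 || Z2) = 0.1374 - j28.87 Ω = 28.87∠-89.7° Ω.

Z = 0.1374 - j28.87 Ω = 28.87∠-89.7° Ω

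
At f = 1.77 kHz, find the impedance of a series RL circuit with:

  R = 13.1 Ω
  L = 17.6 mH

Step 1 — Angular frequency: ω = 2π·f = 2π·1770 = 1.112e+04 rad/s.
Step 2 — Component impedances:
  R: Z = R = 13.1 Ω
  L: Z = jωL = j·1.112e+04·0.0176 = 0 + j195.7 Ω
Step 3 — Series combination: Z_total = R + L = 13.1 + j195.7 Ω = 196.2∠86.2° Ω.

Z = 13.1 + j195.7 Ω = 196.2∠86.2° Ω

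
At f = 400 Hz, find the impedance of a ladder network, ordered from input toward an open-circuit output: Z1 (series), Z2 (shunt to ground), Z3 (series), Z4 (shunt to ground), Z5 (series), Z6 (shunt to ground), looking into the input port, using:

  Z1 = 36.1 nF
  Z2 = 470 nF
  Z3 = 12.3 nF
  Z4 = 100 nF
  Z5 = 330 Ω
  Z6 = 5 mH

Step 1 — Angular frequency: ω = 2π·f = 2π·400 = 2513 rad/s.
Step 2 — Component impedances:
  Z1: Z = 1/(jωC) = -j/(ω·C) = 0 - j1.102e+04 Ω
  Z2: Z = 1/(jωC) = -j/(ω·C) = 0 - j846.6 Ω
  Z3: Z = 1/(jωC) = -j/(ω·C) = 0 - j3.235e+04 Ω
  Z4: Z = 1/(jωC) = -j/(ω·C) = 0 - j3979 Ω
  Z5: Z = R = 330 Ω
  Z6: Z = jωL = j·2513·0.005 = 0 + j12.57 Ω
Step 3 — Ladder network (open output): work backward from the far end, alternating series and parallel combinations. Z_in = 0.2143 - j1.185e+04 Ω = 1.185e+04∠-90.0° Ω.

Z = 0.2143 - j1.185e+04 Ω = 1.185e+04∠-90.0° Ω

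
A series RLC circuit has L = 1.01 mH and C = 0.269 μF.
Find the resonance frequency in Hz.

Step 1 — Resonance condition Im(Z)=0 gives ω₀ = 1/√(LC).
Step 2 — ω₀ = 1/√(0.00101·2.69e-07) = 6.067e+04 rad/s.
Step 3 — f₀ = ω₀/(2π) = 9656 Hz.

f₀ = 9656 Hz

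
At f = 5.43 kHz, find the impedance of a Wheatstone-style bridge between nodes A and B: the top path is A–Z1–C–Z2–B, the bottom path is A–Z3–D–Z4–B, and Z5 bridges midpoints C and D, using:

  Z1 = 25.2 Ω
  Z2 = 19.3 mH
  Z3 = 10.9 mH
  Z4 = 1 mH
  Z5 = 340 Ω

Step 1 — Angular frequency: ω = 2π·f = 2π·5430 = 3.412e+04 rad/s.
Step 2 — Component impedances:
  Z1: Z = R = 25.2 Ω
  Z2: Z = jωL = j·3.412e+04·0.0193 = 0 + j658.5 Ω
  Z3: Z = jωL = j·3.412e+04·0.0109 = 0 + j371.9 Ω
  Z4: Z = jωL = j·3.412e+04·0.001 = 0 + j34.12 Ω
  Z5: Z = R = 340 Ω
Step 3 — Bridge requires nodal analysis (the Z5 bridge couples midpoints C and D, so the two paths cannot be reduced to a simple series/parallel combination). Setting node B to ground and injecting 1 A at node A, the 3-node admittance system at A, C, D solves to V_A = Z_AB = 109.5 + j186.4 Ω = 216.1∠59.6° Ω.

Z = 109.5 + j186.4 Ω = 216.1∠59.6° Ω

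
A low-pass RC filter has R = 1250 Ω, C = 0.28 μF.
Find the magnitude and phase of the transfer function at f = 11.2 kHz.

Step 1 — Angular frequency: ω = 2π·1.12e+04 = 7.037e+04 rad/s.
Step 2 — Transfer function: H(jω) = 1/(1 + jωRC).
Step 3 — Denominator: 1 + jωRC = 1 + j·7.037e+04·1250·2.8e-07 = 1 + j24.63.
Step 4 — H = 0.001646 - j0.04053.
Step 5 — Magnitude: |H| = 0.04057 (-27.8 dB); phase: φ = -87.7°.

|H| = 0.04057 (-27.8 dB), φ = -87.7°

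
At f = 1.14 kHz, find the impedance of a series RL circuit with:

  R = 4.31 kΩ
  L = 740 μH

Step 1 — Angular frequency: ω = 2π·f = 2π·1140 = 7163 rad/s.
Step 2 — Component impedances:
  R: Z = R = 4310 Ω
  L: Z = jωL = j·7163·0.00074 = 0 + j5.3 Ω
Step 3 — Series combination: Z_total = R + L = 4310 + j5.3 Ω = 4310∠0.1° Ω.

Z = 4310 + j5.3 Ω = 4310∠0.1° Ω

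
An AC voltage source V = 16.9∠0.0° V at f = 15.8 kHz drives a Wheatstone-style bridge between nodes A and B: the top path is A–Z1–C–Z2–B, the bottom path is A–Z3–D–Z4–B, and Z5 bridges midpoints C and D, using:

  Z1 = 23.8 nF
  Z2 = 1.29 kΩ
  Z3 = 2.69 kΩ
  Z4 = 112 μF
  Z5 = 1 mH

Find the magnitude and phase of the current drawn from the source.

Step 1 — Angular frequency: ω = 2π·f = 2π·1.58e+04 = 9.927e+04 rad/s.
Step 2 — Component impedances:
  Z1: Z = 1/(jωC) = -j/(ω·C) = 0 - j423.2 Ω
  Z2: Z = R = 1290 Ω
  Z3: Z = R = 2690 Ω
  Z4: Z = 1/(jωC) = -j/(ω·C) = 0 - j0.08994 Ω
  Z5: Z = jωL = j·9.927e+04·0.001 = 0 + j99.27 Ω
Step 3 — Bridge requires nodal analysis (the Z5 bridge couples midpoints C and D, so the two paths cannot be reduced to a simple series/parallel combination). Setting node B to ground and injecting 1 A at node A, the 3-node admittance system at A, C, D solves to V_A = Z_AB = 45.83 - j318.2 Ω = 321.5∠-81.8° Ω.
Step 4 — Source phasor: V = 16.9∠0.0° V = 16.9 V.
Step 5 — Ohm's law: I = V / Z_total = (16.9) / (45.83 - j318.2) = 0.007494 + j0.05203 A.
Step 6 — Convert to polar: |I| = 0.05257 A, ∠I = 81.8°.

I = 0.05257∠81.8° A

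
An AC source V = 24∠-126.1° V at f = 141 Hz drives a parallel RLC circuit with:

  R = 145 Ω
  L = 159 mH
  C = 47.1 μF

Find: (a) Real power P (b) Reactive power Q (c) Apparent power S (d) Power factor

Step 1 — Angular frequency: ω = 2π·f = 2π·141 = 885.9 rad/s.
Step 2 — Component impedances:
  R: Z = R = 145 Ω
  L: Z = jωL = j·885.9·0.159 = 0 + j140.9 Ω
  C: Z = 1/(jωC) = -j/(ω·C) = 0 - j23.97 Ω
Step 3 — Parallel combination: 1/Z_total = 1/R + 1/L + 1/C; Z_total = 5.532 - j27.78 Ω = 28.32∠-78.7° Ω.
Step 4 — Source phasor: V = 24∠-126.1° V = -14.14 - j19.39 V.
Step 5 — Current: I = V / Z = 0.574 - j0.6234 A = 0.8474∠-47.4° A.
Step 6 — Complex power: S = V·I* = 3.972 - j19.95 VA.
Step 7 — Real power: P = Re(S) = 3.972 W.
Step 8 — Reactive power: Q = Im(S) = -19.95 VAR.
Step 9 — Apparent power: |S| = 20.34 VA.
Step 10 — Power factor: PF = P/|S| = 0.1953 (leading).

(a) P = 3.972 W  (b) Q = -19.95 VAR  (c) S = 20.34 VA  (d) PF = 0.1953 (leading)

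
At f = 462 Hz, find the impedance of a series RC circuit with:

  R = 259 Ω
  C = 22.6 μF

Step 1 — Angular frequency: ω = 2π·f = 2π·462 = 2903 rad/s.
Step 2 — Component impedances:
  R: Z = R = 259 Ω
  C: Z = 1/(jωC) = -j/(ω·C) = 0 - j15.24 Ω
Step 3 — Series combination: Z_total = R + C = 259 - j15.24 Ω = 259.4∠-3.4° Ω.

Z = 259 - j15.24 Ω = 259.4∠-3.4° Ω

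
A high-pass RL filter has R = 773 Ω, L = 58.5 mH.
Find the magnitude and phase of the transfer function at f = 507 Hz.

Step 1 — Angular frequency: ω = 2π·507 = 3186 rad/s.
Step 2 — Transfer function: H(jω) = jωL/(R + jωL).
Step 3 — Numerator jωL = j·186.4; denominator R + jωL = 773 + j186.4.
Step 4 — H = 0.05493 + j0.2278.
Step 5 — Magnitude: |H| = 0.2344 (-12.6 dB); phase: φ = 76.4°.

|H| = 0.2344 (-12.6 dB), φ = 76.4°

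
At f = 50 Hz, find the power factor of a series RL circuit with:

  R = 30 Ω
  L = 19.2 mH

Step 1 — Angular frequency: ω = 2π·f = 2π·50 = 314.2 rad/s.
Step 2 — Component impedances:
  R: Z = R = 30 Ω
  L: Z = jωL = j·314.2·0.0192 = 0 + j6.032 Ω
Step 3 — Series combination: Z_total = R + L = 30 + j6.032 Ω = 30.6∠11.4° Ω.
Step 4 — Power factor: PF = cos(φ) = Re(Z)/|Z| = 30/30.6 = 0.9804.
Step 5 — Type: Im(Z) = 6.032 ⇒ lagging (phase φ = 11.4°).

PF = 0.9804 (lagging, φ = 11.4°)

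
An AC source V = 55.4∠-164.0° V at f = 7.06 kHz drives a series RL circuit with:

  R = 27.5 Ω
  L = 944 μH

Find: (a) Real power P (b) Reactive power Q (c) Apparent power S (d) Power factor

Step 1 — Angular frequency: ω = 2π·f = 2π·7060 = 4.436e+04 rad/s.
Step 2 — Component impedances:
  R: Z = R = 27.5 Ω
  L: Z = jωL = j·4.436e+04·0.000944 = 0 + j41.88 Ω
Step 3 — Series combination: Z_total = R + L = 27.5 + j41.88 Ω = 50.1∠56.7° Ω.
Step 4 — Source phasor: V = 55.4∠-164.0° V = -53.25 - j15.27 V.
Step 5 — Current: I = V / Z = -0.8383 + j0.7212 A = 1.106∠139.3° A.
Step 6 — Complex power: S = V·I* = 33.63 + j51.21 VA.
Step 7 — Real power: P = Re(S) = 33.63 W.
Step 8 — Reactive power: Q = Im(S) = 51.21 VAR.
Step 9 — Apparent power: |S| = 61.26 VA.
Step 10 — Power factor: PF = P/|S| = 0.5489 (lagging).

(a) P = 33.63 W  (b) Q = 51.21 VAR  (c) S = 61.26 VA  (d) PF = 0.5489 (lagging)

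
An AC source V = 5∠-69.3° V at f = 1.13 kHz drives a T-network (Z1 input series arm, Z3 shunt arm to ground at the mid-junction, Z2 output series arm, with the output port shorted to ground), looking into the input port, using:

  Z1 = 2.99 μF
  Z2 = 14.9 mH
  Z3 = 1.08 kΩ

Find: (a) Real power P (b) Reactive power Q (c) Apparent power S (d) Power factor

Step 1 — Angular frequency: ω = 2π·f = 2π·1130 = 7100 rad/s.
Step 2 — Component impedances:
  Z1: Z = 1/(jωC) = -j/(ω·C) = 0 - j47.11 Ω
  Z2: Z = jωL = j·7100·0.0149 = 0 + j105.8 Ω
  Z3: Z = R = 1080 Ω
Step 3 — With the output port shorted to ground, the output series arm Z2 runs from the junction to ground; the shunt arm Z3 also runs from the junction to ground. They appear in parallel: Z3 || Z2 = 10.26 + j104.8 Ω.
Step 4 — Series with input arm Z1: Z_in = Z1 + (Z3 || Z2) = 10.26 + j57.68 Ω = 58.59∠79.9° Ω.
Step 5 — Source phasor: V = 5∠-69.3° V = 1.767 - j4.677 V.
Step 6 — Current: I = V / Z = -0.07332 - j0.04369 A = 0.08535∠-149.2° A.
Step 7 — Complex power: S = V·I* = 0.07476 + j0.4201 VA.
Step 8 — Real power: P = Re(S) = 0.07476 W.
Step 9 — Reactive power: Q = Im(S) = 0.4201 VAR.
Step 10 — Apparent power: |S| = 0.4267 VA.
Step 11 — Power factor: PF = P/|S| = 0.1752 (lagging).

(a) P = 0.07476 W  (b) Q = 0.4201 VAR  (c) S = 0.4267 VA  (d) PF = 0.1752 (lagging)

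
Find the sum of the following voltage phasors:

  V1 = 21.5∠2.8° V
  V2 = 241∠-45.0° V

Step 1 — Convert each phasor to rectangular form:
  V1 = 21.5·(cos(2.8°) + j·sin(2.8°)) = 21.47 + j1.05 V
  V2 = 241·(cos(-45.0°) + j·sin(-45.0°)) = 170.4 - j170.4 V
Step 2 — Sum components: V_total = 191.9 - j169.4 V.
Step 3 — Convert to polar: |V_total| = 255.9 V, ∠V_total = -41.4°.

V_total = 255.9∠-41.4° V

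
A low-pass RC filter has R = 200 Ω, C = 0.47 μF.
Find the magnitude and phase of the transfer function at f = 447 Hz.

Step 1 — Angular frequency: ω = 2π·447 = 2809 rad/s.
Step 2 — Transfer function: H(jω) = 1/(1 + jωRC).
Step 3 — Denominator: 1 + jωRC = 1 + j·2809·200·4.7e-07 = 1 + j0.264.
Step 4 — H = 0.9348 - j0.2468.
Step 5 — Magnitude: |H| = 0.9669 (-0.3 dB); phase: φ = -14.8°.

|H| = 0.9669 (-0.3 dB), φ = -14.8°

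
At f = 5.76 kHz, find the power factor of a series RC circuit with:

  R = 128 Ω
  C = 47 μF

Step 1 — Angular frequency: ω = 2π·f = 2π·5760 = 3.619e+04 rad/s.
Step 2 — Component impedances:
  R: Z = R = 128 Ω
  C: Z = 1/(jωC) = -j/(ω·C) = 0 - j0.5879 Ω
Step 3 — Series combination: Z_total = R + C = 128 - j0.5879 Ω = 128∠-0.3° Ω.
Step 4 — Power factor: PF = cos(φ) = Re(Z)/|Z| = 128/128 = 1.
Step 5 — Type: Im(Z) = -0.5879 ⇒ leading (phase φ = -0.3°).

PF = 1 (leading, φ = -0.3°)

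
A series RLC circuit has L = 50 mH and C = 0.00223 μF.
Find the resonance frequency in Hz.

Step 1 — Resonance condition Im(Z)=0 gives ω₀ = 1/√(LC).
Step 2 — ω₀ = 1/√(0.05·2.23e-09) = 9.47e+04 rad/s.
Step 3 — f₀ = ω₀/(2π) = 1.507e+04 Hz.

f₀ = 1.507e+04 Hz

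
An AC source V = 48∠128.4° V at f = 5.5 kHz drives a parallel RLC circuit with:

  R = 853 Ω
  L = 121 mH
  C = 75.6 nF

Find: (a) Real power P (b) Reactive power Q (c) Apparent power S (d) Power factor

Step 1 — Angular frequency: ω = 2π·f = 2π·5500 = 3.456e+04 rad/s.
Step 2 — Component impedances:
  R: Z = R = 853 Ω
  L: Z = jωL = j·3.456e+04·0.121 = 0 + j4181 Ω
  C: Z = 1/(jωC) = -j/(ω·C) = 0 - j382.8 Ω
Step 3 — Parallel combination: 1/Z_total = 1/R + 1/L + 1/C; Z_total = 167.3 - j338.7 Ω = 377.8∠-63.7° Ω.
Step 4 — Source phasor: V = 48∠128.4° V = -29.82 + j37.62 V.
Step 5 — Current: I = V / Z = -0.1242 - j0.02666 A = 0.1271∠-167.9° A.
Step 6 — Complex power: S = V·I* = 2.701 - j5.468 VA.
Step 7 — Real power: P = Re(S) = 2.701 W.
Step 8 — Reactive power: Q = Im(S) = -5.468 VAR.
Step 9 — Apparent power: |S| = 6.099 VA.
Step 10 — Power factor: PF = P/|S| = 0.4429 (leading).

(a) P = 2.701 W  (b) Q = -5.468 VAR  (c) S = 6.099 VA  (d) PF = 0.4429 (leading)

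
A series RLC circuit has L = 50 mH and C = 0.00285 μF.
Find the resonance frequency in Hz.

Step 1 — Resonance condition Im(Z)=0 gives ω₀ = 1/√(LC).
Step 2 — ω₀ = 1/√(0.05·2.85e-09) = 8.377e+04 rad/s.
Step 3 — f₀ = ω₀/(2π) = 1.333e+04 Hz.

f₀ = 1.333e+04 Hz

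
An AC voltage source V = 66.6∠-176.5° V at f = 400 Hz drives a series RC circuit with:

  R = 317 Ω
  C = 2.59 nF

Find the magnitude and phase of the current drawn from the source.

Step 1 — Angular frequency: ω = 2π·f = 2π·400 = 2513 rad/s.
Step 2 — Component impedances:
  R: Z = R = 317 Ω
  C: Z = 1/(jωC) = -j/(ω·C) = 0 - j1.536e+05 Ω
Step 3 — Series combination: Z_total = R + C = 317 - j1.536e+05 Ω = 1.536e+05∠-89.9° Ω.
Step 4 — Source phasor: V = 66.6∠-176.5° V = -66.48 - j4.066 V.
Step 5 — Ohm's law: I = V / Z_total = (-66.48 - j4.066) / (317 - j1.536e+05) = 2.557e-05 - j0.0004328 A.
Step 6 — Convert to polar: |I| = 0.0004335 A, ∠I = -86.6°.

I = 0.0004335∠-86.6° A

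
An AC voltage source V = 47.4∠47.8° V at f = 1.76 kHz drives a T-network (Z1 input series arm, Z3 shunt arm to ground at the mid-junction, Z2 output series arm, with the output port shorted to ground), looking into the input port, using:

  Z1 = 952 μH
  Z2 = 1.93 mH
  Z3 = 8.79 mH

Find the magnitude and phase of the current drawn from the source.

Step 1 — Angular frequency: ω = 2π·f = 2π·1760 = 1.106e+04 rad/s.
Step 2 — Component impedances:
  Z1: Z = jωL = j·1.106e+04·0.000952 = 0 + j10.53 Ω
  Z2: Z = jωL = j·1.106e+04·0.00193 = 0 + j21.34 Ω
  Z3: Z = jωL = j·1.106e+04·0.00879 = 0 + j97.2 Ω
Step 3 — With the output port shorted to ground, the output series arm Z2 runs from the junction to ground; the shunt arm Z3 also runs from the junction to ground. They appear in parallel: Z3 || Z2 = 0 + j17.5 Ω.
Step 4 — Series with input arm Z1: Z_in = Z1 + (Z3 || Z2) = 0 + j28.03 Ω = 28.03∠90.0° Ω.
Step 5 — Source phasor: V = 47.4∠47.8° V = 31.84 + j35.11 V.
Step 6 — Ohm's law: I = V / Z_total = (31.84 + j35.11) / (0 + j28.03) = 1.253 - j1.136 A.
Step 7 — Convert to polar: |I| = 1.691 A, ∠I = -42.2°.

I = 1.691∠-42.2° A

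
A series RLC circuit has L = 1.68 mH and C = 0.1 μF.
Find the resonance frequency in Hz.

Step 1 — Resonance condition Im(Z)=0 gives ω₀ = 1/√(LC).
Step 2 — ω₀ = 1/√(0.00168·1e-07) = 7.715e+04 rad/s.
Step 3 — f₀ = ω₀/(2π) = 1.228e+04 Hz.

f₀ = 1.228e+04 Hz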